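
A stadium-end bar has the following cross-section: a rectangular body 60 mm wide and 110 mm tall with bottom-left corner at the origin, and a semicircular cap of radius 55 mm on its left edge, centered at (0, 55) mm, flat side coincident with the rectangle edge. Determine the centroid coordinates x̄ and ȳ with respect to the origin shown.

x̄ = 7.67 mm, ȳ = 55.00 mm

rectangular body: A = 60 × 110 = 6600.00, centroid at (30.00, 55.00).
semicircular end: A = ½π·55² = 4751.66, centroid at (-23.34, 55.00).
ΣA = 11351.66 mm², ΣAx̄ = 87083.33 mm³, ΣAȳ = 624341.24 mm³.
x̄ = 87083.33/11351.66 = 7.67 mm; ȳ = 624341.24/11351.66 = 55.00 mm.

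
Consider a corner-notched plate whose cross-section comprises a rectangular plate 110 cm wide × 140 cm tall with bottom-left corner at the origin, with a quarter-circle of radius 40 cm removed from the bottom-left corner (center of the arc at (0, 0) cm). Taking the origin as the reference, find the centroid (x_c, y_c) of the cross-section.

x_c = 58.38 cm, y_c = 74.71 cm

plate: A = 110 × 140 = 15400.00, centroid at (55.00, 70.00).
removed quarter-circle: A = −¼π·40² = -1256.64, centroid at (16.98, 16.98).
ΣA = 14143.36 cm²
ΣAx_c = (15400.00)(55.00) + (-1256.64)(16.98) = 825666.67 cm³
ΣAy_c = (15400.00)(70.00) + (-1256.64)(16.98) = 1056666.67 cm³
x_c = 825666.67 / 14143.36 = 58.38 cm
y_c = 1056666.67 / 14143.36 = 74.71 cm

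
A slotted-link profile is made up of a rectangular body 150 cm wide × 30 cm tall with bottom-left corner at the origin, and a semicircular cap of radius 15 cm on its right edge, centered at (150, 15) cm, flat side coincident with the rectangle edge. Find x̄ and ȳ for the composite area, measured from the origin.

x̄ = 80.93 cm, ȳ = 15.00 cm

rectangular body: A = 150 × 30 = 4500.00, centroid at (75.00, 15.00).
semicircular end: A = ½π·15² = 353.43, centroid at (156.37, 15.00).
ΣA = 4853.43 cm², ΣAx̄ = 392764.38 cm³, ΣAȳ = 72801.44 cm³.
x̄ = 392764.38/4853.43 = 80.93 cm; ȳ = 72801.44/4853.43 = 15.00 cm.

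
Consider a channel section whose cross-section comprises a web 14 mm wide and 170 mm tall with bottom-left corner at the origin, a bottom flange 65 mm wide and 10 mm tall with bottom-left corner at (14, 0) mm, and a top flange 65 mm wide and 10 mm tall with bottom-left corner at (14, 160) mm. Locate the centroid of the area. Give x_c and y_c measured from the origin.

x_c = 20.95 mm, y_c = 85.00 mm

web: A = 14 × 170 = 2380.00, centroid at (7.00, 85.00).
bottom flange: A = 65 × 10 = 650.00, centroid at (46.50, 5.00).
top flange: A = 65 × 10 = 650.00, centroid at (46.50, 165.00).
ΣA = 3680.00 mm²
ΣAx_c = (2380.00)(7.00) + (650.00)(46.50) + (650.00)(46.50) = 77110.00 mm³
ΣAy_c = (2380.00)(85.00) + (650.00)(5.00) + (650.00)(165.00) = 312800.00 mm³
x_c = 77110.00 / 3680.00 = 20.95 mm
y_c = 312800.00 / 3680.00 = 85.00 mm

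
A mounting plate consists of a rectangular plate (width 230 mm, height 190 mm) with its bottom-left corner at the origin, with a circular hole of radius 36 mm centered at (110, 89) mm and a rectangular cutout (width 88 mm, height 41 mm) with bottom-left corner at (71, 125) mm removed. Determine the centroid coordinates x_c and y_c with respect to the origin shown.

plate: A = 230 × 190 = 43700.00, centroid at (115.00, 95.00).
hole 1: A = −π·36² = -4071.50, centroid at (110.00, 89.00).
hole 2: A = −(88 × 41) = -3608.00, centroid at (115.00, 145.50).
ΣA = 36020.50 mm², ΣAx_c = 4162714.55 mm³, ΣAy_c = 3264172.14 mm³.
x_c = 4162714.55/36020.50 = 115.57 mm; y_c = 3264172.14/36020.50 = 90.62 mm.

x_c = 115.57 mm, y_c = 90.62 mm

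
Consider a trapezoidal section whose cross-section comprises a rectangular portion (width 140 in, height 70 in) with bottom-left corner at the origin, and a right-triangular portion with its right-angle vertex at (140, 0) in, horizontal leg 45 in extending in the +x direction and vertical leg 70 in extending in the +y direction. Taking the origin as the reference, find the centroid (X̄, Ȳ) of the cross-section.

rectangular portion: A = 140 × 70 = 9800.00, centroid at (70.00, 35.00).
triangular portion: A = ½·45·70 = 1575.00, centroid at (155.00, 23.33).
ΣA = 11375.00 in², ΣAX̄ = 930125.00 in³, ΣAȲ = 379750.00 in³.
X̄ = 930125.00/11375.00 = 81.77 in; Ȳ = 379750.00/11375.00 = 33.38 in.

X̄ = 81.77 in, Ȳ = 33.38 in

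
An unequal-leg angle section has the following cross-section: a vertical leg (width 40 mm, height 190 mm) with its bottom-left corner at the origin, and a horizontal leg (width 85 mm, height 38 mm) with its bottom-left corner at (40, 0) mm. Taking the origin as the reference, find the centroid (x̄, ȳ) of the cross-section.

vertical leg: A = 40 × 190 = 7600.00, centroid at (20.00, 95.00).
horizontal leg: A = 85 × 38 = 3230.00, centroid at (82.50, 19.00).
ΣA = 10830.00 mm², ΣAx̄ = 418475.00 mm³, ΣAȳ = 783370.00 mm³.
x̄ = 418475.00/10830.00 = 38.64 mm; ȳ = 783370.00/10830.00 = 72.33 mm.

x̄ = 38.64 mm, ȳ = 72.33 mm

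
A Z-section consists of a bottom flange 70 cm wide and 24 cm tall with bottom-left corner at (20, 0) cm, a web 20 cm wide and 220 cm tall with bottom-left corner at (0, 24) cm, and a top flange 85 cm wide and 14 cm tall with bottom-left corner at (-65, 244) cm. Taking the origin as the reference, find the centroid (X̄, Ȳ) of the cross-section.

X̄ = 15.08 cm, Ȳ = 124.96 cm

Part | A | x̄ᵢ | ȳᵢ | A·x̄ᵢ | A·ȳᵢ
bottom flange | 1680.00 | 55.00 | 12.00 | 92400.00 | 20160.00
web | 4400.00 | 10.00 | 134.00 | 44000.00 | 589600.00
top flange | 1190.00 | -22.50 | 251.00 | -26775.00 | 298690.00
Σ | 7270.00 |  |  | 109625.00 | 908450.00
X̄ = 109625.00 / 7270.00 = 15.08 cm
Ȳ = 908450.00 / 7270.00 = 124.96 cm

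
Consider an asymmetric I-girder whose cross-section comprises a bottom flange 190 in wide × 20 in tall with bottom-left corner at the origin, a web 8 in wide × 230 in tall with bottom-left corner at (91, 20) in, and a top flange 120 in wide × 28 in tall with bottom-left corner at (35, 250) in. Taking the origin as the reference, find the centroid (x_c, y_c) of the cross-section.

x_c = 95.00 in, y_c = 130.38 in

Part | A | x̄ᵢ | ȳᵢ | A·x̄ᵢ | A·ȳᵢ
bottom flange | 3800.00 | 95.00 | 10.00 | 361000.00 | 38000.00
web | 1840.00 | 95.00 | 135.00 | 174800.00 | 248400.00
top flange | 3360.00 | 95.00 | 264.00 | 319200.00 | 887040.00
Σ | 9000.00 |  |  | 855000.00 | 1173440.00
x_c = 855000.00 / 9000.00 = 95.00 in
y_c = 1173440.00 / 9000.00 = 130.38 in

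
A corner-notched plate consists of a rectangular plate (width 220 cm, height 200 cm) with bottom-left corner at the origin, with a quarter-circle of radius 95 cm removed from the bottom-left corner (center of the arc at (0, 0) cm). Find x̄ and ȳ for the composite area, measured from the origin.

x̄ = 123.38 cm, ȳ = 111.46 cm

plate: A = 220 × 200 = 44000.00, centroid at (110.00, 100.00).
removed quarter-circle: A = −¼π·95² = -7088.22, centroid at (40.32, 40.32).
ΣA = 36911.78 cm²
ΣAx̄ = (44000.00)(110.00) + (-7088.22)(40.32) = 4554208.33 cm³
ΣAȳ = (44000.00)(100.00) + (-7088.22)(40.32) = 4114208.33 cm³
x̄ = 4554208.33 / 36911.78 = 123.38 cm
ȳ = 4114208.33 / 36911.78 = 111.46 cm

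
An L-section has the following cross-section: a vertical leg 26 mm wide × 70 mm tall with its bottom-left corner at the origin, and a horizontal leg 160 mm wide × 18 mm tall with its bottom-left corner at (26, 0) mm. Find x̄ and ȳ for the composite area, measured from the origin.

x̄ = 69.99 mm, ȳ = 19.07 mm

Part | A | x̄ᵢ | ȳᵢ | A·x̄ᵢ | A·ȳᵢ
vertical leg | 1820.00 | 13.00 | 35.00 | 23660.00 | 63700.00
horizontal leg | 2880.00 | 106.00 | 9.00 | 305280.00 | 25920.00
Σ | 4700.00 |  |  | 328940.00 | 89620.00
x̄ = 328940.00 / 4700.00 = 69.99 mm
ȳ = 89620.00 / 4700.00 = 19.07 mm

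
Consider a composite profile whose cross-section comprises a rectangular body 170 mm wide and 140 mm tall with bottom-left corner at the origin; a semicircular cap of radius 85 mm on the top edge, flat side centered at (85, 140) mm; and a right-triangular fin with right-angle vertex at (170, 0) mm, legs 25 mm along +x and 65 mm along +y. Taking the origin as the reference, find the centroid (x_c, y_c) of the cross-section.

x_c = 87.11 mm, y_c = 102.38 mm

rectangular body: A = 170 × 140 = 23800.00, centroid at (85.00, 70.00).
semicircular top: A = ½π·85² = 11349.00, centroid at (85.00, 176.08).
triangular fin: A = ½·25·65 = 812.50, centroid at (178.33, 21.67).
ΣA = 35961.50 mm², ΣAx_c = 3132561.13 mm³, ΣAy_c = 3681881.32 mm³.
x_c = 3132561.13/35961.50 = 87.11 mm; y_c = 3681881.32/35961.50 = 102.38 mm.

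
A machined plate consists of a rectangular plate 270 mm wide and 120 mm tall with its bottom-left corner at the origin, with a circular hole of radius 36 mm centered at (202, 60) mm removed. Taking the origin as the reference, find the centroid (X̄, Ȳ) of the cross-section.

X̄ = 125.37 mm, Ȳ = 60.00 mm

Part | A | x̄ᵢ | ȳᵢ | A·x̄ᵢ | A·ȳᵢ
plate | 32400.00 | 135.00 | 60.00 | 4374000.00 | 1944000.00
hole | -4071.50 | 202.00 | 60.00 | -822443.82 | -244290.24
Σ | 28328.50 |  |  | 3551556.18 | 1699709.76
X̄ = 3551556.18 / 28328.50 = 125.37 mm
Ȳ = 1699709.76 / 28328.50 = 60.00 mm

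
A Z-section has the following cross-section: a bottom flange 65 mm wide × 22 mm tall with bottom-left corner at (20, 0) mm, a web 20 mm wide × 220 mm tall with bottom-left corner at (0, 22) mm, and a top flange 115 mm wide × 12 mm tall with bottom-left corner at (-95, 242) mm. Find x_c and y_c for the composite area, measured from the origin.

x_c = 9.34 mm, y_c = 130.20 mm

bottom flange: A = 65 × 22 = 1430.00, centroid at (52.50, 11.00).
web: A = 20 × 220 = 4400.00, centroid at (10.00, 132.00).
top flange: A = 115 × 12 = 1380.00, centroid at (-37.50, 248.00).
ΣA = 7210.00 mm²
ΣAx_c = (1430.00)(52.50) + (4400.00)(10.00) + (1380.00)(-37.50) = 67325.00 mm³
ΣAy_c = (1430.00)(11.00) + (4400.00)(132.00) + (1380.00)(248.00) = 938770.00 mm³
x_c = 67325.00 / 7210.00 = 9.34 mm
y_c = 938770.00 / 7210.00 = 130.20 mm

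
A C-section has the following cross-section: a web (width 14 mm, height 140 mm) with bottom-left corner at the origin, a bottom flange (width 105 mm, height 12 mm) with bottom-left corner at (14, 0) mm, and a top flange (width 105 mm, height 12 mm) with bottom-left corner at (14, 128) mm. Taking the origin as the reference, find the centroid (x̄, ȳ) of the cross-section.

x̄ = 40.47 mm, ȳ = 70.00 mm

web: A = 14 × 140 = 1960.00, centroid at (7.00, 70.00).
bottom flange: A = 105 × 12 = 1260.00, centroid at (66.50, 6.00).
top flange: A = 105 × 12 = 1260.00, centroid at (66.50, 134.00).
ΣA = 4480.00 mm²
ΣAx̄ = (1960.00)(7.00) + (1260.00)(66.50) + (1260.00)(66.50) = 181300.00 mm³
ΣAȳ = (1960.00)(70.00) + (1260.00)(6.00) + (1260.00)(134.00) = 313600.00 mm³
x̄ = 181300.00 / 4480.00 = 40.47 mm
ȳ = 313600.00 / 4480.00 = 70.00 mm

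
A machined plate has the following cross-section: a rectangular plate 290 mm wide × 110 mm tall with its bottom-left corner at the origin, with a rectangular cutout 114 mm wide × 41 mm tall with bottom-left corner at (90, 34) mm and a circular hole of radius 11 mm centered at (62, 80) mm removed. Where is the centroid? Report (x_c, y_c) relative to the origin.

x_c = 145.83 mm, y_c = 54.73 mm

Part | A | x̄ᵢ | ȳᵢ | A·x̄ᵢ | A·ȳᵢ
plate | 31900.00 | 145.00 | 55.00 | 4625500.00 | 1754500.00
hole 1 | -4674.00 | 147.00 | 54.50 | -687078.00 | -254733.00
hole 2 | -380.13 | 62.00 | 80.00 | -23568.23 | -30410.62
Σ | 26845.87 |  |  | 3914853.77 | 1469356.38
x_c = 3914853.77 / 26845.87 = 145.83 mm
y_c = 1469356.38 / 26845.87 = 54.73 mm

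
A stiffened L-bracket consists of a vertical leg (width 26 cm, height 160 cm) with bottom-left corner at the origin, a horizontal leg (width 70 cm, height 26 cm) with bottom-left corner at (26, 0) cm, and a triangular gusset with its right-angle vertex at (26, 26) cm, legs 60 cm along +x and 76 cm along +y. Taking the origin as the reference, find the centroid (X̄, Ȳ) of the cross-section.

X̄ = 32.69 cm, Ȳ = 57.32 cm

vertical leg: A = 26 × 160 = 4160.00, centroid at (13.00, 80.00).
horizontal leg: A = 70 × 26 = 1820.00, centroid at (61.00, 13.00).
gusset: A = ½·60·76 = 2280.00, centroid at (46.00, 51.33).
ΣA = 8260.00 cm²
ΣAX̄ = (4160.00)(13.00) + (1820.00)(61.00) + (2280.00)(46.00) = 269980.00 cm³
ΣAȲ = (4160.00)(80.00) + (1820.00)(13.00) + (2280.00)(51.33) = 473500.00 cm³
X̄ = 269980.00 / 8260.00 = 32.69 cm
Ȳ = 473500.00 / 8260.00 = 57.32 cm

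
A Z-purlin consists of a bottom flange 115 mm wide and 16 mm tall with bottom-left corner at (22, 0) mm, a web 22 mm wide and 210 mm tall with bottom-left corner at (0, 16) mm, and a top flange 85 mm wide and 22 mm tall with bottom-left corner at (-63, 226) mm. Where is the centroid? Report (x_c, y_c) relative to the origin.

Part | A | x̄ᵢ | ȳᵢ | A·x̄ᵢ | A·ȳᵢ
bottom flange | 1840.00 | 79.50 | 8.00 | 146280.00 | 14720.00
web | 4620.00 | 11.00 | 121.00 | 50820.00 | 559020.00
top flange | 1870.00 | -20.50 | 237.00 | -38335.00 | 443190.00
Σ | 8330.00 |  |  | 158765.00 | 1016930.00
x_c = 158765.00 / 8330.00 = 19.06 mm
y_c = 1016930.00 / 8330.00 = 122.08 mm

x_c = 19.06 mm, y_c = 122.08 mm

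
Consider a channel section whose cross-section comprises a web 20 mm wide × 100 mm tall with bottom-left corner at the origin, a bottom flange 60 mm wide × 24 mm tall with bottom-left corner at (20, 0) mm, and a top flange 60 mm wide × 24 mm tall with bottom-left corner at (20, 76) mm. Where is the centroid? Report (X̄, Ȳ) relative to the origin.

web: A = 20 × 100 = 2000.00, centroid at (10.00, 50.00).
bottom flange: A = 60 × 24 = 1440.00, centroid at (50.00, 12.00).
top flange: A = 60 × 24 = 1440.00, centroid at (50.00, 88.00).
ΣA = 4880.00 mm², ΣAX̄ = 164000.00 mm³, ΣAȲ = 244000.00 mm³.
X̄ = 164000.00/4880.00 = 33.61 mm; Ȳ = 244000.00/4880.00 = 50.00 mm.

X̄ = 33.61 mm, Ȳ = 50.00 mm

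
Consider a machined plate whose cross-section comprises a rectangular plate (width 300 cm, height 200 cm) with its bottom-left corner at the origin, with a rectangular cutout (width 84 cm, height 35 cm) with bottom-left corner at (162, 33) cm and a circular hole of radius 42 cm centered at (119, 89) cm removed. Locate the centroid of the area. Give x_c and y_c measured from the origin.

x_c = 150.25 cm, y_c = 104.01 cm

Part | A | x̄ᵢ | ȳᵢ | A·x̄ᵢ | A·ȳᵢ
plate | 60000.00 | 150.00 | 100.00 | 9000000.00 | 6000000.00
hole 1 | -2940.00 | 204.00 | 50.50 | -599760.00 | -148470.00
hole 2 | -5541.77 | 119.00 | 89.00 | -659470.56 | -493217.48
Σ | 51518.23 |  |  | 7740769.44 | 5358312.52
x_c = 7740769.44 / 51518.23 = 150.25 cm
y_c = 5358312.52 / 51518.23 = 104.01 cm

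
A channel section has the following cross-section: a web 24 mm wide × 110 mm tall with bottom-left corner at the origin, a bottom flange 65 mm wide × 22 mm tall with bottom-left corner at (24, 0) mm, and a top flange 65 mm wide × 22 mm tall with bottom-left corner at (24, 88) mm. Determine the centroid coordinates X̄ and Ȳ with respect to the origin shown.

web: A = 24 × 110 = 2640.00, centroid at (12.00, 55.00).
bottom flange: A = 65 × 22 = 1430.00, centroid at (56.50, 11.00).
top flange: A = 65 × 22 = 1430.00, centroid at (56.50, 99.00).
ΣA = 5500.00 mm²
ΣAX̄ = (2640.00)(12.00) + (1430.00)(56.50) + (1430.00)(56.50) = 193270.00 mm³
ΣAȲ = (2640.00)(55.00) + (1430.00)(11.00) + (1430.00)(99.00) = 302500.00 mm³
X̄ = 193270.00 / 5500.00 = 35.14 mm
Ȳ = 302500.00 / 5500.00 = 55.00 mm

X̄ = 35.14 mm, Ȳ = 55.00 mm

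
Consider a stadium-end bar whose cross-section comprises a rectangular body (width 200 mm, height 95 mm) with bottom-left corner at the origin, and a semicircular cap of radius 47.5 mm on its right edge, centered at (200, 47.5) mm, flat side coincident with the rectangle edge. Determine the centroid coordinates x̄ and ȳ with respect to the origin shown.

Part | A | x̄ᵢ | ȳᵢ | A·x̄ᵢ | A·ȳᵢ
rectangular body | 19000.00 | 100.00 | 47.50 | 1900000.00 | 902500.00
semicircular end | 3544.11 | 220.16 | 47.50 | 780269.76 | 168345.19
Σ | 22544.11 |  |  | 2680269.76 | 1070845.19
x̄ = 2680269.76 / 22544.11 = 118.89 mm
ȳ = 1070845.19 / 22544.11 = 47.50 mm

x̄ = 118.89 mm, ȳ = 47.50 mm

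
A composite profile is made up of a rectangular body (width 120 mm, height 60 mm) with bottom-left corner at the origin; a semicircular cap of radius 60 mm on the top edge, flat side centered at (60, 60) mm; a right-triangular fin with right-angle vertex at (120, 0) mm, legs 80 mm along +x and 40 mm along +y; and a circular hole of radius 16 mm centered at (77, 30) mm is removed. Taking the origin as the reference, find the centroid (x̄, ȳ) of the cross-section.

rectangular body: A = 120 × 60 = 7200.00, centroid at (60.00, 30.00).
semicircular top: A = ½π·60² = 5654.87, centroid at (60.00, 85.46).
triangular fin: A = ½·80·40 = 1600.00, centroid at (146.67, 13.33).
hole: A = −π·16² = -804.25, centroid at (77.00, 30.00).
ΣA = 13650.62 mm²
ΣAx̄ = (7200.00)(60.00) + (5654.87)(60.00) + (1600.00)(146.67) + (-804.25)(77.00) = 944031.60 mm³
ΣAȳ = (7200.00)(30.00) + (5654.87)(85.46) + (1600.00)(13.33) + (-804.25)(30.00) = 696497.91 mm³
x̄ = 944031.60 / 13650.62 = 69.16 mm
ȳ = 696497.91 / 13650.62 = 51.02 mm

x̄ = 69.16 mm, ȳ = 51.02 mm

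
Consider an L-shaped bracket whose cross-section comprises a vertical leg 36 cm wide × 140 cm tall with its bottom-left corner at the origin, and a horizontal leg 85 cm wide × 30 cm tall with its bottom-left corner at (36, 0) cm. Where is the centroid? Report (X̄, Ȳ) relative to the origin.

X̄ = 38.33 cm, Ȳ = 51.52 cm

Part | A | x̄ᵢ | ȳᵢ | A·x̄ᵢ | A·ȳᵢ
vertical leg | 5040.00 | 18.00 | 70.00 | 90720.00 | 352800.00
horizontal leg | 2550.00 | 78.50 | 15.00 | 200175.00 | 38250.00
Σ | 7590.00 |  |  | 290895.00 | 391050.00
X̄ = 290895.00 / 7590.00 = 38.33 cm
Ȳ = 391050.00 / 7590.00 = 51.52 cm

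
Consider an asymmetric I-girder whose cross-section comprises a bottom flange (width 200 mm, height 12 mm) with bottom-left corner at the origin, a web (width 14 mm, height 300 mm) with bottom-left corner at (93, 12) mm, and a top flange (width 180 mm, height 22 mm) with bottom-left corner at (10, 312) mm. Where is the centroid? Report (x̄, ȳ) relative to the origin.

bottom flange: A = 200 × 12 = 2400.00, centroid at (100.00, 6.00).
web: A = 14 × 300 = 4200.00, centroid at (100.00, 162.00).
top flange: A = 180 × 22 = 3960.00, centroid at (100.00, 323.00).
ΣA = 10560.00 mm², ΣAx̄ = 1056000.00 mm³, ΣAȳ = 1973880.00 mm³.
x̄ = 1056000.00/10560.00 = 100.00 mm; ȳ = 1973880.00/10560.00 = 186.92 mm.

x̄ = 100.00 mm, ȳ = 186.92 mm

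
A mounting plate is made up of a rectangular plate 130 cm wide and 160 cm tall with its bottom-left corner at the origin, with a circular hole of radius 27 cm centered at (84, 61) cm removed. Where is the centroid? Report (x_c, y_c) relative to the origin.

x_c = 62.65 cm, y_c = 82.35 cm

plate: A = 130 × 160 = 20800.00, centroid at (65.00, 80.00).
hole: A = −π·27² = -2290.22, centroid at (84.00, 61.00).
ΣA = 18509.78 cm²
ΣAx_c = (20800.00)(65.00) + (-2290.22)(84.00) = 1159621.43 cm³
ΣAy_c = (20800.00)(80.00) + (-2290.22)(61.00) = 1524296.52 cm³
x_c = 1159621.43 / 18509.78 = 62.65 cm
y_c = 1524296.52 / 18509.78 = 82.35 cm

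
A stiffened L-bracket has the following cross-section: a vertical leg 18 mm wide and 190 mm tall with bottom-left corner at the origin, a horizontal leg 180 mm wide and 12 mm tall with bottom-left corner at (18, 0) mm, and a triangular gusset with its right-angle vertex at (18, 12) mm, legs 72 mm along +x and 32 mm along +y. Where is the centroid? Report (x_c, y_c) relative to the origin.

vertical leg: A = 18 × 190 = 3420.00, centroid at (9.00, 95.00).
horizontal leg: A = 180 × 12 = 2160.00, centroid at (108.00, 6.00).
gusset: A = ½·72·32 = 1152.00, centroid at (42.00, 22.67).
ΣA = 6732.00 mm²
ΣAx_c = (3420.00)(9.00) + (2160.00)(108.00) + (1152.00)(42.00) = 312444.00 mm³
ΣAy_c = (3420.00)(95.00) + (2160.00)(6.00) + (1152.00)(22.67) = 363972.00 mm³
x_c = 312444.00 / 6732.00 = 46.41 mm
y_c = 363972.00 / 6732.00 = 54.07 mm

x_c = 46.41 mm, y_c = 54.07 mm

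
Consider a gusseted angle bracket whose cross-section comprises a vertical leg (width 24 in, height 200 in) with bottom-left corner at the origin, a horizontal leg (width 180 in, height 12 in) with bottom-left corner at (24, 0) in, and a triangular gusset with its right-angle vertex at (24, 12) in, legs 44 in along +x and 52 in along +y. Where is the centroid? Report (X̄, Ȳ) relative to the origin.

vertical leg: A = 24 × 200 = 4800.00, centroid at (12.00, 100.00).
horizontal leg: A = 180 × 12 = 2160.00, centroid at (114.00, 6.00).
gusset: A = ½·44·52 = 1144.00, centroid at (38.67, 29.33).
ΣA = 8104.00 in²
ΣAX̄ = (4800.00)(12.00) + (2160.00)(114.00) + (1144.00)(38.67) = 348074.67 in³
ΣAȲ = (4800.00)(100.00) + (2160.00)(6.00) + (1144.00)(29.33) = 526517.33 in³
X̄ = 348074.67 / 8104.00 = 42.95 in
Ȳ = 526517.33 / 8104.00 = 64.97 in

X̄ = 42.95 in, Ȳ = 64.97 in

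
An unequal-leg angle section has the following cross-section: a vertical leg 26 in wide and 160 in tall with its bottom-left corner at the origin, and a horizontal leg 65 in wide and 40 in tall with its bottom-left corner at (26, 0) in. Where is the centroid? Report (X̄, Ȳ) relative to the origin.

X̄ = 30.50 in, Ȳ = 56.92 in

vertical leg: A = 26 × 160 = 4160.00, centroid at (13.00, 80.00).
horizontal leg: A = 65 × 40 = 2600.00, centroid at (58.50, 20.00).
ΣA = 6760.00 in²
ΣAX̄ = (4160.00)(13.00) + (2600.00)(58.50) = 206180.00 in³
ΣAȲ = (4160.00)(80.00) + (2600.00)(20.00) = 384800.00 in³
X̄ = 206180.00 / 6760.00 = 30.50 in
Ȳ = 384800.00 / 6760.00 = 56.92 in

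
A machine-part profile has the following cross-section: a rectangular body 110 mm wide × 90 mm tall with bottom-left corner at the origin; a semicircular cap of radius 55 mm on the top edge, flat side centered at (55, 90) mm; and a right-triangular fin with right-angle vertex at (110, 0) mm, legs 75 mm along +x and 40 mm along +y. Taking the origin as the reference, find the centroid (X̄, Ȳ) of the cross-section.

X̄ = 62.43 mm, Ȳ = 62.16 mm

Part | A | x̄ᵢ | ȳᵢ | A·x̄ᵢ | A·ȳᵢ
rectangular body | 9900.00 | 55.00 | 45.00 | 544500.00 | 445500.00
semicircular top | 4751.66 | 55.00 | 113.34 | 261341.24 | 538565.97
triangular fin | 1500.00 | 135.00 | 13.33 | 202500.00 | 20000.00
Σ | 16151.66 |  |  | 1008341.24 | 1004065.97
X̄ = 1008341.24 / 16151.66 = 62.43 mm
Ȳ = 1004065.97 / 16151.66 = 62.16 mm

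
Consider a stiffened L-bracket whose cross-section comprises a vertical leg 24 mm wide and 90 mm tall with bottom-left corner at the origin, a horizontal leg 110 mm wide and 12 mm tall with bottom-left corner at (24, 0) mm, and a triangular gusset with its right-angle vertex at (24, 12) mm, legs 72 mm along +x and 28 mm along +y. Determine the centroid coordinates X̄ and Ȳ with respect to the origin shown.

X̄ = 39.79 mm, Ȳ = 28.21 mm

Part | A | x̄ᵢ | ȳᵢ | A·x̄ᵢ | A·ȳᵢ
vertical leg | 2160.00 | 12.00 | 45.00 | 25920.00 | 97200.00
horizontal leg | 1320.00 | 79.00 | 6.00 | 104280.00 | 7920.00
gusset | 1008.00 | 48.00 | 21.33 | 48384.00 | 21504.00
Σ | 4488.00 |  |  | 178584.00 | 126624.00
X̄ = 178584.00 / 4488.00 = 39.79 mm
Ȳ = 126624.00 / 4488.00 = 28.21 mm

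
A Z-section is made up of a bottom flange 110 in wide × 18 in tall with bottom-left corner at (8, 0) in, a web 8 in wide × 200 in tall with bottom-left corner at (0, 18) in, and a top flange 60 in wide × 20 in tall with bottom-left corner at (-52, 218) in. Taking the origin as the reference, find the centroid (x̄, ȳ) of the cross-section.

Part | A | x̄ᵢ | ȳᵢ | A·x̄ᵢ | A·ȳᵢ
bottom flange | 1980.00 | 63.00 | 9.00 | 124740.00 | 17820.00
web | 1600.00 | 4.00 | 118.00 | 6400.00 | 188800.00
top flange | 1200.00 | -22.00 | 228.00 | -26400.00 | 273600.00
Σ | 4780.00 |  |  | 104740.00 | 480220.00
x̄ = 104740.00 / 4780.00 = 21.91 in
ȳ = 480220.00 / 4780.00 = 100.46 in

x̄ = 21.91 in, ȳ = 100.46 in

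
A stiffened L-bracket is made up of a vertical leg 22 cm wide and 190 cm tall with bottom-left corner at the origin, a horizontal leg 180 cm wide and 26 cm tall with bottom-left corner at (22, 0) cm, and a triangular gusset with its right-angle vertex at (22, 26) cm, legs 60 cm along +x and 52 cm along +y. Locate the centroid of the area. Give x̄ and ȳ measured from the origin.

x̄ = 61.00 cm, ȳ = 50.44 cm

Part | A | x̄ᵢ | ȳᵢ | A·x̄ᵢ | A·ȳᵢ
vertical leg | 4180.00 | 11.00 | 95.00 | 45980.00 | 397100.00
horizontal leg | 4680.00 | 112.00 | 13.00 | 524160.00 | 60840.00
gusset | 1560.00 | 42.00 | 43.33 | 65520.00 | 67600.00
Σ | 10420.00 |  |  | 635660.00 | 525540.00
x̄ = 635660.00 / 10420.00 = 61.00 cm
ȳ = 525540.00 / 10420.00 = 50.44 cm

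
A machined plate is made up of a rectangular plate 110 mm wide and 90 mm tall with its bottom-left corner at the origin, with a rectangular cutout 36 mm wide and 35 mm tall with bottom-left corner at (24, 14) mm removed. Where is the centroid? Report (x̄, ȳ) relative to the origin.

plate: A = 110 × 90 = 9900.00, centroid at (55.00, 45.00).
hole: A = −(36 × 35) = -1260.00, centroid at (42.00, 31.50).
ΣA = 8640.00 mm², ΣAx̄ = 491580.00 mm³, ΣAȳ = 405810.00 mm³.
x̄ = 491580.00/8640.00 = 56.90 mm; ȳ = 405810.00/8640.00 = 46.97 mm.

x̄ = 56.90 mm, ȳ = 46.97 mm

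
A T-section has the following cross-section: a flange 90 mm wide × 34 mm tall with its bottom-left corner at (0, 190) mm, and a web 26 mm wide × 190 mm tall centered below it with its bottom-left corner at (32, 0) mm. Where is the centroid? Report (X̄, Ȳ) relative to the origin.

web: A = 26 × 190 = 4940.00, centroid at (45.00, 95.00).
flange: A = 90 × 34 = 3060.00, centroid at (45.00, 207.00).
ΣA = 8000.00 mm²
ΣAX̄ = (4940.00)(45.00) + (3060.00)(45.00) = 360000.00 mm³
ΣAȲ = (4940.00)(95.00) + (3060.00)(207.00) = 1102720.00 mm³
X̄ = 360000.00 / 8000.00 = 45.00 mm
Ȳ = 1102720.00 / 8000.00 = 137.84 mm

X̄ = 45.00 mm, Ȳ = 137.84 mm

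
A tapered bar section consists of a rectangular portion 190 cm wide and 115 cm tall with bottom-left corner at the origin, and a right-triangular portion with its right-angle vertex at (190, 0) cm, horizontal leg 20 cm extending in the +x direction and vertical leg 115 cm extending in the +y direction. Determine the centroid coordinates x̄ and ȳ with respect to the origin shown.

rectangular portion: A = 190 × 115 = 21850.00, centroid at (95.00, 57.50).
triangular portion: A = ½·20·115 = 1150.00, centroid at (196.67, 38.33).
ΣA = 23000.00 cm²
ΣAx̄ = (21850.00)(95.00) + (1150.00)(196.67) = 2301916.67 cm³
ΣAȳ = (21850.00)(57.50) + (1150.00)(38.33) = 1300458.33 cm³
x̄ = 2301916.67 / 23000.00 = 100.08 cm
ȳ = 1300458.33 / 23000.00 = 56.54 cm

x̄ = 100.08 cm, ȳ = 56.54 cm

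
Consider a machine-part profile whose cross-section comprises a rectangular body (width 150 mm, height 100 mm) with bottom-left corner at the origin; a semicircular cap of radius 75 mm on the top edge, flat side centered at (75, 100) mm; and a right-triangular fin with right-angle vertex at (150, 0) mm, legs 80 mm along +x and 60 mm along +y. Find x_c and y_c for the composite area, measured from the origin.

x_c = 84.30 mm, y_c = 74.81 mm

Part | A | x̄ᵢ | ȳᵢ | A·x̄ᵢ | A·ȳᵢ
rectangular body | 15000.00 | 75.00 | 50.00 | 1125000.00 | 750000.00
semicircular top | 8835.73 | 75.00 | 131.83 | 662679.70 | 1164822.93
triangular fin | 2400.00 | 176.67 | 20.00 | 424000.00 | 48000.00
Σ | 26235.73 |  |  | 2211679.70 | 1962822.93
x_c = 2211679.70 / 26235.73 = 84.30 mm
y_c = 1962822.93 / 26235.73 = 74.81 mm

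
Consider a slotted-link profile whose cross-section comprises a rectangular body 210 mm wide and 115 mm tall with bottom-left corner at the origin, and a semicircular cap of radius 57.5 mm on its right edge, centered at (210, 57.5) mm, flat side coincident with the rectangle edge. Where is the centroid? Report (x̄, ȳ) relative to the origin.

x̄ = 127.90 mm, ȳ = 57.50 mm

Part | A | x̄ᵢ | ȳᵢ | A·x̄ᵢ | A·ȳᵢ
rectangular body | 24150.00 | 105.00 | 57.50 | 2535750.00 | 1388625.00
semicircular end | 5193.45 | 234.40 | 57.50 | 1217363.11 | 298623.11
Σ | 29343.45 |  |  | 3753113.11 | 1687248.11
x̄ = 3753113.11 / 29343.45 = 127.90 mm
ȳ = 1687248.11 / 29343.45 = 57.50 mm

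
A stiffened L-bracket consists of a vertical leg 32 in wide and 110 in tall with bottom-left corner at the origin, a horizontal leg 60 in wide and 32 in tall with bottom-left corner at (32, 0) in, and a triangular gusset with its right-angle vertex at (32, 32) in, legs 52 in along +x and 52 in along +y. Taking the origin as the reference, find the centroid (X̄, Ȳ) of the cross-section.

vertical leg: A = 32 × 110 = 3520.00, centroid at (16.00, 55.00).
horizontal leg: A = 60 × 32 = 1920.00, centroid at (62.00, 16.00).
gusset: A = ½·52·52 = 1352.00, centroid at (49.33, 49.33).
ΣA = 6792.00 in²
ΣAX̄ = (3520.00)(16.00) + (1920.00)(62.00) + (1352.00)(49.33) = 242058.67 in³
ΣAȲ = (3520.00)(55.00) + (1920.00)(16.00) + (1352.00)(49.33) = 291018.67 in³
X̄ = 242058.67 / 6792.00 = 35.64 in
Ȳ = 291018.67 / 6792.00 = 42.85 in

X̄ = 35.64 in, Ȳ = 42.85 in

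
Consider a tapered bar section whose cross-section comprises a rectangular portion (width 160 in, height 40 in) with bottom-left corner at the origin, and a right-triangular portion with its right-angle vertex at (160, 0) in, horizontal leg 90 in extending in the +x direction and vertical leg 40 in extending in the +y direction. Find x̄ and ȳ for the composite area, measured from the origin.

x̄ = 104.15 in, ȳ = 18.54 in

rectangular portion: A = 160 × 40 = 6400.00, centroid at (80.00, 20.00).
triangular portion: A = ½·90·40 = 1800.00, centroid at (190.00, 13.33).
ΣA = 8200.00 in², ΣAx̄ = 854000.00 in³, ΣAȳ = 152000.00 in³.
x̄ = 854000.00/8200.00 = 104.15 in; ȳ = 152000.00/8200.00 = 18.54 in.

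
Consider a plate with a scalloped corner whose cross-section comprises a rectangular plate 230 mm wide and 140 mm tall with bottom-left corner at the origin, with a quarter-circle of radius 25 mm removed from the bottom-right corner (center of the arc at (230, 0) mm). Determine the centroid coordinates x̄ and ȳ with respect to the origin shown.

Part | A | x̄ᵢ | ȳᵢ | A·x̄ᵢ | A·ȳᵢ
plate | 32200.00 | 115.00 | 70.00 | 3703000.00 | 2254000.00
removed quarter-circle | -490.87 | 219.39 | 10.61 | -107692.65 | -5208.33
Σ | 31709.13 |  |  | 3595307.35 | 2248791.67
x̄ = 3595307.35 / 31709.13 = 113.38 mm
ȳ = 2248791.67 / 31709.13 = 70.92 mm

x̄ = 113.38 mm, ȳ = 70.92 mm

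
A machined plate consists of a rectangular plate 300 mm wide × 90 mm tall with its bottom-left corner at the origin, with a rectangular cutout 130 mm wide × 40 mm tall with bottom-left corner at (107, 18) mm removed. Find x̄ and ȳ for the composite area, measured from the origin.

plate: A = 300 × 90 = 27000.00, centroid at (150.00, 45.00).
hole: A = −(130 × 40) = -5200.00, centroid at (172.00, 38.00).
ΣA = 21800.00 mm²
ΣAx̄ = (27000.00)(150.00) + (-5200.00)(172.00) = 3155600.00 mm³
ΣAȳ = (27000.00)(45.00) + (-5200.00)(38.00) = 1017400.00 mm³
x̄ = 3155600.00 / 21800.00 = 144.75 mm
ȳ = 1017400.00 / 21800.00 = 46.67 mm

x̄ = 144.75 mm, ȳ = 46.67 mm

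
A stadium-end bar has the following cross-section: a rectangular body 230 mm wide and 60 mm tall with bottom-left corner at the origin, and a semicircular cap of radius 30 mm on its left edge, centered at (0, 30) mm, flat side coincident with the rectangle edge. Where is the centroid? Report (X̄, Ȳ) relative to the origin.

rectangular body: A = 230 × 60 = 13800.00, centroid at (115.00, 30.00).
semicircular end: A = ½π·30² = 1413.72, centroid at (-12.73, 30.00).
ΣA = 15213.72 mm²
ΣAX̄ = (13800.00)(115.00) + (1413.72)(-12.73) = 1569000.00 mm³
ΣAȲ = (13800.00)(30.00) + (1413.72)(30.00) = 456411.50 mm³
X̄ = 1569000.00 / 15213.72 = 103.13 mm
Ȳ = 456411.50 / 15213.72 = 30.00 mm

X̄ = 103.13 mm, Ȳ = 30.00 mm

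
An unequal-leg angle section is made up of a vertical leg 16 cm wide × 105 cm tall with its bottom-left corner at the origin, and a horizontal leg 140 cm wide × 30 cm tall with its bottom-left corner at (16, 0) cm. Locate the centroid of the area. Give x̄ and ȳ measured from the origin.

x̄ = 63.71 cm, ȳ = 25.71 cm

vertical leg: A = 16 × 105 = 1680.00, centroid at (8.00, 52.50).
horizontal leg: A = 140 × 30 = 4200.00, centroid at (86.00, 15.00).
ΣA = 5880.00 cm², ΣAx̄ = 374640.00 cm³, ΣAȳ = 151200.00 cm³.
x̄ = 374640.00/5880.00 = 63.71 cm; ȳ = 151200.00/5880.00 = 25.71 cm.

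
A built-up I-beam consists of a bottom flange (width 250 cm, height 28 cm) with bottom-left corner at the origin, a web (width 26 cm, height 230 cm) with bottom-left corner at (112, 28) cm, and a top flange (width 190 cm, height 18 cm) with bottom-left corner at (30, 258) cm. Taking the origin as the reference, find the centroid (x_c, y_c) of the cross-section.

x_c = 125.00 cm, y_c = 113.80 cm

Part | A | x̄ᵢ | ȳᵢ | A·x̄ᵢ | A·ȳᵢ
bottom flange | 7000.00 | 125.00 | 14.00 | 875000.00 | 98000.00
web | 5980.00 | 125.00 | 143.00 | 747500.00 | 855140.00
top flange | 3420.00 | 125.00 | 267.00 | 427500.00 | 913140.00
Σ | 16400.00 |  |  | 2050000.00 | 1866280.00
x_c = 2050000.00 / 16400.00 = 125.00 cm
y_c = 1866280.00 / 16400.00 = 113.80 cm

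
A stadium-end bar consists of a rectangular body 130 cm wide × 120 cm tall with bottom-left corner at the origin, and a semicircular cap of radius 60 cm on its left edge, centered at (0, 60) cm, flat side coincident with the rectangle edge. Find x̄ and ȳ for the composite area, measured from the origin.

x̄ = 40.93 cm, ȳ = 60.00 cm

rectangular body: A = 130 × 120 = 15600.00, centroid at (65.00, 60.00).
semicircular end: A = ½π·60² = 5654.87, centroid at (-25.46, 60.00).
ΣA = 21254.87 cm², ΣAx̄ = 870000.00 cm³, ΣAȳ = 1275292.01 cm³.
x̄ = 870000.00/21254.87 = 40.93 cm; ȳ = 1275292.01/21254.87 = 60.00 cm.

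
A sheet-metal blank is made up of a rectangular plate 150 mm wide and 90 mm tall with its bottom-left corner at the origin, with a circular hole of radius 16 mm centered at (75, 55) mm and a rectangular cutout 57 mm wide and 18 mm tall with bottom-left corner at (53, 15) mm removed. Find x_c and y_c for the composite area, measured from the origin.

x_c = 74.43 mm, y_c = 46.16 mm

Part | A | x̄ᵢ | ȳᵢ | A·x̄ᵢ | A·ȳᵢ
plate | 13500.00 | 75.00 | 45.00 | 1012500.00 | 607500.00
hole 1 | -804.25 | 75.00 | 55.00 | -60318.58 | -44233.62
hole 2 | -1026.00 | 81.50 | 24.00 | -83619.00 | -24624.00
Σ | 11669.75 |  |  | 868562.42 | 538642.38
x_c = 868562.42 / 11669.75 = 74.43 mm
y_c = 538642.38 / 11669.75 = 46.16 mm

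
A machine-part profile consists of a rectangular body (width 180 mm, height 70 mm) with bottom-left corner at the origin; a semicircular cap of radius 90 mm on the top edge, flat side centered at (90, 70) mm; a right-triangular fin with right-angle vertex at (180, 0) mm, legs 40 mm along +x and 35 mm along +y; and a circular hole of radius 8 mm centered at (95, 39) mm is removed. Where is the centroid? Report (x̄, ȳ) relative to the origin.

x̄ = 92.76 mm, ȳ = 70.40 mm

rectangular body: A = 180 × 70 = 12600.00, centroid at (90.00, 35.00).
semicircular top: A = ½π·90² = 12723.45, centroid at (90.00, 108.20).
triangular fin: A = ½·40·35 = 700.00, centroid at (193.33, 11.67).
hole: A = −π·8² = -201.06, centroid at (95.00, 39.00).
ΣA = 25822.39 mm², ΣAx̄ = 2395342.97 mm³, ΣAȳ = 1817966.77 mm³.
x̄ = 2395342.97/25822.39 = 92.76 mm; ȳ = 1817966.77/25822.39 = 70.40 mm.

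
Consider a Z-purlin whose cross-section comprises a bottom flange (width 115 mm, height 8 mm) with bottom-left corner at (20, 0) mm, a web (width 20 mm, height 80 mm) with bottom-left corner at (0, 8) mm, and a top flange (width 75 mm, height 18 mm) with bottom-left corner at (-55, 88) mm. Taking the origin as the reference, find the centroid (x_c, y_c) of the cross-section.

x_c = 16.45 mm, y_c = 54.63 mm

Part | A | x̄ᵢ | ȳᵢ | A·x̄ᵢ | A·ȳᵢ
bottom flange | 920.00 | 77.50 | 4.00 | 71300.00 | 3680.00
web | 1600.00 | 10.00 | 48.00 | 16000.00 | 76800.00
top flange | 1350.00 | -17.50 | 97.00 | -23625.00 | 130950.00
Σ | 3870.00 |  |  | 63675.00 | 211430.00
x_c = 63675.00 / 3870.00 = 16.45 mm
y_c = 211430.00 / 3870.00 = 54.63 mm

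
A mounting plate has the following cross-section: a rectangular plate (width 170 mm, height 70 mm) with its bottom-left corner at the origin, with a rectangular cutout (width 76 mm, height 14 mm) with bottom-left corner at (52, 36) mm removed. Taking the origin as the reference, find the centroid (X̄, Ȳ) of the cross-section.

Part | A | x̄ᵢ | ȳᵢ | A·x̄ᵢ | A·ȳᵢ
plate | 11900.00 | 85.00 | 35.00 | 1011500.00 | 416500.00
hole | -1064.00 | 90.00 | 43.00 | -95760.00 | -45752.00
Σ | 10836.00 |  |  | 915740.00 | 370748.00
X̄ = 915740.00 / 10836.00 = 84.51 mm
Ȳ = 370748.00 / 10836.00 = 34.21 mm

X̄ = 84.51 mm, Ȳ = 34.21 mm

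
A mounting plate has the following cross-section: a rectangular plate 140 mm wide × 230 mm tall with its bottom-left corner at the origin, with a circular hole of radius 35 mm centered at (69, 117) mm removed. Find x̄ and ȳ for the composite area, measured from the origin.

plate: A = 140 × 230 = 32200.00, centroid at (70.00, 115.00).
hole: A = −π·35² = -3848.45, centroid at (69.00, 117.00).
ΣA = 28351.55 mm², ΣAx̄ = 1988456.88 mm³, ΣAȳ = 3252731.23 mm³.
x̄ = 1988456.88/28351.55 = 70.14 mm; ȳ = 3252731.23/28351.55 = 114.73 mm.

x̄ = 70.14 mm, ȳ = 114.73 mm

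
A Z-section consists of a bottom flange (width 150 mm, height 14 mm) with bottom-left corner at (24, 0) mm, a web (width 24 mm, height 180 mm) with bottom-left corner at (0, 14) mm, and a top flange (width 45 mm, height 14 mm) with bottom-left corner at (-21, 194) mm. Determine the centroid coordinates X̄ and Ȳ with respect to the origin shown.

Part | A | x̄ᵢ | ȳᵢ | A·x̄ᵢ | A·ȳᵢ
bottom flange | 2100.00 | 99.00 | 7.00 | 207900.00 | 14700.00
web | 4320.00 | 12.00 | 104.00 | 51840.00 | 449280.00
top flange | 630.00 | 1.50 | 201.00 | 945.00 | 126630.00
Σ | 7050.00 |  |  | 260685.00 | 590610.00
X̄ = 260685.00 / 7050.00 = 36.98 mm
Ȳ = 590610.00 / 7050.00 = 83.77 mm

X̄ = 36.98 mm, Ȳ = 83.77 mm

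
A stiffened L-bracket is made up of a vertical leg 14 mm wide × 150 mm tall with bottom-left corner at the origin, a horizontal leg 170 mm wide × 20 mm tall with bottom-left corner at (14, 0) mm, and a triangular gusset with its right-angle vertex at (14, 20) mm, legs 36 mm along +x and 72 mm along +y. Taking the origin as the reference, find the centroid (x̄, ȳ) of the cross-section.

Part | A | x̄ᵢ | ȳᵢ | A·x̄ᵢ | A·ȳᵢ
vertical leg | 2100.00 | 7.00 | 75.00 | 14700.00 | 157500.00
horizontal leg | 3400.00 | 99.00 | 10.00 | 336600.00 | 34000.00
gusset | 1296.00 | 26.00 | 44.00 | 33696.00 | 57024.00
Σ | 6796.00 |  |  | 384996.00 | 248524.00
x̄ = 384996.00 / 6796.00 = 56.65 mm
ȳ = 248524.00 / 6796.00 = 36.57 mm

x̄ = 56.65 mm, ȳ = 36.57 mm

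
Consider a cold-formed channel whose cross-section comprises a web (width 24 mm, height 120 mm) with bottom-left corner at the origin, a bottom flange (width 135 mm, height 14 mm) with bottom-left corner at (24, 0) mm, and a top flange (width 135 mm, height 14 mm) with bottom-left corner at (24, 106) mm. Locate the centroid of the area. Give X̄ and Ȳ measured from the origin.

web: A = 24 × 120 = 2880.00, centroid at (12.00, 60.00).
bottom flange: A = 135 × 14 = 1890.00, centroid at (91.50, 7.00).
top flange: A = 135 × 14 = 1890.00, centroid at (91.50, 113.00).
ΣA = 6660.00 mm²
ΣAX̄ = (2880.00)(12.00) + (1890.00)(91.50) + (1890.00)(91.50) = 380430.00 mm³
ΣAȲ = (2880.00)(60.00) + (1890.00)(7.00) + (1890.00)(113.00) = 399600.00 mm³
X̄ = 380430.00 / 6660.00 = 57.12 mm
Ȳ = 399600.00 / 6660.00 = 60.00 mm

X̄ = 57.12 mm, Ȳ = 60.00 mm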